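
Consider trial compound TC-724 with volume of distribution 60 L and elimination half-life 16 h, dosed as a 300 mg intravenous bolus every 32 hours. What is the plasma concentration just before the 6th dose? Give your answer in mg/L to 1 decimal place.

1.7 mg/L

f = (1/2)^(τ/t½) = (1/2)^(32/16) ≈ 0.2500.
C₀ = D/Vd = 300/60 ≈ 5.000 mg/L.
Before the 6th dose, 5 doses have been given. Superposition: Cmin = C₀·(f + f² + … + f^5).
≈ 5.000 × (0.2500 + 0.0625 + 0.0156 + 0.0039 + 0.0010) ≈ 5.000 × 0.3330 ≈ 1.665 mg/L.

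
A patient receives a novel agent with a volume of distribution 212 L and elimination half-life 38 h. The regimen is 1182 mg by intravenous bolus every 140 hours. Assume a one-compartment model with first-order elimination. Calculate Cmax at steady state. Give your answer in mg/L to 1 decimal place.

k = ln2/t½ = ln2/38 ≈ 0.018241 h⁻¹; fraction remaining f = e^(−kτ) = e^(−0.018241×140) ≈ 0.0778.
Accumulation ratio R = 1/(1 − f) ≈ 1/0.9222 ≈ 1.0844.
Each bolus raises the concentration by D/Vd = 1182/212 ≈ 5.575 mg/L.
Cmax,ss = C₀/(1 − f) ≈ 5.575/0.9222 ≈ 6.045 mg/L.

6.0 mg/L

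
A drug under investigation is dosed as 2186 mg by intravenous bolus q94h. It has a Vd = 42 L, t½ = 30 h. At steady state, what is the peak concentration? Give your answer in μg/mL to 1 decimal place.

τ/t½ = 94/30 ≈ 3.1333, so fraction remaining f = (1/2)^(94/30) ≈ 0.1140.
Accumulation ratio R = 1/(1 − f) ≈ 1/0.8860 ≈ 1.1287.
Each bolus raises the concentration by D/Vd = 2186/42 ≈ 52.048 μg/mL.
Cmax,ss = C₀/(1 − f) ≈ 52.048/0.8860 ≈ 58.745 μg/mL.

58.7 μg/mL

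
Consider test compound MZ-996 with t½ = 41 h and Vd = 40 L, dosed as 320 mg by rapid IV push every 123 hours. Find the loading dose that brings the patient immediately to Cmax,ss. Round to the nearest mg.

366 mg

f = (1/2)^(123/41) ≈ 0.125000; accumulation ratio R = 1/(1−f) ≈ 1.14286.
Loading dose to hit Cmax,ss on first dose: D_load = D_maint·R ≈ 320 × 1.14286 ≈ 365.72 mg.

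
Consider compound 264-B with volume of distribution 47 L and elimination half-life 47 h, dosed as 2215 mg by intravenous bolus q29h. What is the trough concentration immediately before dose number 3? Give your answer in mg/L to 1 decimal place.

f = (1/2)^(τ/t½) = (1/2)^(29/47) ≈ 0.6520.
C₀ = D/Vd = 2215/47 ≈ 47.128 mg/L.
Before the 3rd dose, 2 doses have been given. Superposition: Cmin = C₀·(f + f²).
≈ 47.128 × (0.6520 + 0.4251) ≈ 47.128 × 1.0771 ≈ 50.762 mg/L.

50.8 mg/L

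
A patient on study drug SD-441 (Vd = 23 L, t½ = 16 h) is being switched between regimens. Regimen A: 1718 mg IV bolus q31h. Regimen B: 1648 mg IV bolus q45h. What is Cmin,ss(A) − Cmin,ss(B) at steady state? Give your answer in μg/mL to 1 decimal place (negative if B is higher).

14.5 μg/mL

Regimen A: f = (1/2)^(31/16) ≈ 0.2611; Cmin,ss = (1718/23)·f/(1−f) ≈ 26.395 μg/mL.
Regimen B: f = (1/2)^(45/16) ≈ 0.1423; Cmin,ss = (1648/23)·f/(1−f) ≈ 11.888 μg/mL.
Difference ≈ 26.395 − 11.888 ≈ 14.507 μg/mL.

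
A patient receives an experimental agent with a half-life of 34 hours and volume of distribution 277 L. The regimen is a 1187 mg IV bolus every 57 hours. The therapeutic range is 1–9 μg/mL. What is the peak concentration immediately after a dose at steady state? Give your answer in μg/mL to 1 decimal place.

6.2 μg/mL

Over one 57-h interval, 57/34 ≈ 1.6765 half-lives elapse, leaving f ≈ 0.3128 of each dose.
At steady state, accumulation factor R = 1/(1 − e^(−kτ)) ≈ 1.4552.
Single-dose peak C₀ = D/Vd = 1187/277 ≈ 4.285 μg/mL.
Steady-state peak Cmax,ss = C₀·R ≈ 4.285 × 1.4552 ≈ 6.236 μg/mL.
Peak 6.2 μg/mL vs MTC 9 μg/mL: below toxic threshold.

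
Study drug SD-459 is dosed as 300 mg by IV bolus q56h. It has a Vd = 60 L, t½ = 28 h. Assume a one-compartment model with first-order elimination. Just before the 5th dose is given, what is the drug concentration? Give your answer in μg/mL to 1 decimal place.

f = (1/2)^(τ/t½) = (1/2)^(56/28) ≈ 0.2500.
C₀ = D/Vd = 300/60 ≈ 5.000 μg/mL.
Before the 5th dose, 4 doses have been given. Superposition: Cmin = C₀·(f + f² + … + f^4).
≈ 5.000 × (0.2500 + 0.0625 + 0.0156 + 0.0039) ≈ 5.000 × 0.3320 ≈ 1.660 μg/mL.

1.7 μg/mL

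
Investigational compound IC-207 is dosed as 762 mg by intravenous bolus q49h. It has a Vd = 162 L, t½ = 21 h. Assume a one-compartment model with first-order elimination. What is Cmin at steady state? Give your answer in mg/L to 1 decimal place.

τ/t½ = 49/21 ≈ 2.3333, so fraction remaining f = (1/2)^(49/21) ≈ 0.1984.
At steady state, accumulation factor R = 1/(1 − e^(−kτ)) ≈ 1.2475.
Single-dose peak C₀ = D/Vd = 762/162 ≈ 4.704 mg/L.
Steady-state peak Cmax,ss = C₀·R ≈ 4.704 × 1.2475 ≈ 5.868 mg/L.
One interval later, Cmin,ss = Cmax,ss·e^(−kτ) ≈ 5.868 × 0.1984 ≈ 1.164 mg/L.

1.2 mg/L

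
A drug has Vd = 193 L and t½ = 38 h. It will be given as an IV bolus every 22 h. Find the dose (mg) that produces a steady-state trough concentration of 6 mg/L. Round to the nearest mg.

τ/t½ = 22/38 ≈ 0.57895, so f = (1/2)^(22/38) ≈ 0.669452.
Cmin,ss = (D/Vd)·f/(1−f), so D = Cmin,ss·Vd·(1−f)/f.
D = 6 × 193 × (1−f)/f ≈ 6 × 193 × 0.49376 ≈ 571.77 mg.

572 mg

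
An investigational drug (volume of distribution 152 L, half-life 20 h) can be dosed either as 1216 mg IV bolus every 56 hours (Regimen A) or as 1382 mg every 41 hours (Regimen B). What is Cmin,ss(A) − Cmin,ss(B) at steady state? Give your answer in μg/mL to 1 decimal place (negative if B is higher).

-1.6 μg/mL

Regimen A: f = (1/2)^(56/20) ≈ 0.1436; Cmin,ss = (1216/152)·f/(1−f) ≈ 1.341 μg/mL.
Regimen B: f = (1/2)^(41/20) ≈ 0.2415; Cmin,ss = (1382/152)·f/(1−f) ≈ 2.895 μg/mL.
Difference ≈ 1.341 − 2.895 ≈ -1.554 μg/mL.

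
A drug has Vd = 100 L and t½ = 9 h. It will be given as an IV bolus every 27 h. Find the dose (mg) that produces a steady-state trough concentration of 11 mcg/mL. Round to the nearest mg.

7700 mg

τ/t½ = 27/9 ≈ 3, so f = (1/2)^(27/9) ≈ 0.125000.
Cmin,ss = (D/Vd)·f/(1−f), so D = Cmin,ss·Vd·(1−f)/f.
D = 11 × 100 × (1−f)/f ≈ 11 × 100 × 7.00000 ≈ 7700.00 mg.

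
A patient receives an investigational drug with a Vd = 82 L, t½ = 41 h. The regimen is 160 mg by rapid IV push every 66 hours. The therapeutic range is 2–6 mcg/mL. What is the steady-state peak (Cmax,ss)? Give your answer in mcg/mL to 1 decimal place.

2.9 mcg/mL

τ/t½ = 66/41 ≈ 1.6098, so fraction remaining f = (1/2)^(66/41) ≈ 0.3277.
Accumulation ratio R = 1/(1 − f) ≈ 1/0.6723 ≈ 1.4874.
Single-dose peak C₀ = D/Vd = 160/82 ≈ 1.951 mcg/mL.
Cmax,ss = C₀/(1 − f) ≈ 1.951/0.6723 ≈ 2.902 mcg/mL.
Peak 2.9 mcg/mL vs MTC 6 mcg/mL: below toxic threshold.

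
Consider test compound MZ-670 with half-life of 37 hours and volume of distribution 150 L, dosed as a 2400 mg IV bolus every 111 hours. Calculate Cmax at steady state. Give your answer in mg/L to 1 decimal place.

τ = 111 h = 3 half-lives, so f = (1/2)^3 = 0.125.
At steady state, R = 1/(1 − 0.125) = 8/7.
Single-dose peak C₀ = D/Vd = 2400/150 = 16 mg/L.
Steady-state peak Cmax,ss = C₀·R = 16 × 8/7 ≈ 18.286 mg/L.

18.3 mg/L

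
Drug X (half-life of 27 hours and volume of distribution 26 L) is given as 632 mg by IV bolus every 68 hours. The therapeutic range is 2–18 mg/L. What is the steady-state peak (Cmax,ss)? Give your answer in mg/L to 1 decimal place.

Over one 68-h interval, 68/27 ≈ 2.5185 half-lives elapse, leaving f ≈ 0.1745 of each dose.
Accumulation ratio R = 1/(1 − f) ≈ 1/0.8255 ≈ 1.2114.
Each bolus raises the concentration by D/Vd = 632/26 ≈ 24.308 mg/L.
Steady-state peak Cmax,ss = C₀·R ≈ 24.308 × 1.2114 ≈ 29.447 mg/L.
Peak 29.4 mg/L vs MTC 18 mg/L: exceeds toxic threshold.

29.4 mg/L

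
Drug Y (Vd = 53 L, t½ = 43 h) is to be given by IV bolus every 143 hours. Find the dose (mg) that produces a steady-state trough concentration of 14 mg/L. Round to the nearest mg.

6697 mg

τ/t½ = 143/43 ≈ 3.3256, so f = (1/2)^(143/43) ≈ 0.099747.
Cmin,ss = (D/Vd)·f/(1−f), so D = Cmin,ss·Vd·(1−f)/f.
D = 14 × 53 × (1−f)/f ≈ 14 × 53 × 9.02536 ≈ 6696.82 mg.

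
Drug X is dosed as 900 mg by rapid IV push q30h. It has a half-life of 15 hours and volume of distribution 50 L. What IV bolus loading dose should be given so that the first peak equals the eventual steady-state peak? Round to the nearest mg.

f = (1/2)^(30/15) ≈ 0.250000; accumulation ratio R = 1/(1−f) ≈ 1.33333.
Loading dose to hit Cmax,ss on first dose: D_load = D_maint·R ≈ 900 × 1.33333 ≈ 1200.00 mg.

1200 mg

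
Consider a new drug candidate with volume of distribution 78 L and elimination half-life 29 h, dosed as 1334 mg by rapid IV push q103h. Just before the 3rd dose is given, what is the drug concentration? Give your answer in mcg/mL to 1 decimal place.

1.6 mcg/mL

f = (1/2)^(τ/t½) = (1/2)^(103/29) ≈ 0.0853.
C₀ = D/Vd = 1334/78 ≈ 17.103 mcg/mL.
Before the 3rd dose, 2 doses have been given. Superposition: Cmin = C₀·(f + f²).
≈ 17.103 × (0.0853 + 0.0073) ≈ 17.103 × 0.0926 ≈ 1.584 mcg/mL.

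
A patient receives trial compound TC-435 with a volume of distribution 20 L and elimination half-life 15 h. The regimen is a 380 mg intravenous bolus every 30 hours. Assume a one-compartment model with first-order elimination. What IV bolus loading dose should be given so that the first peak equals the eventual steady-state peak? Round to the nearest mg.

f = (1/2)^(30/15) ≈ 0.250000; accumulation ratio R = 1/(1−f) ≈ 1.33333.
Loading dose to hit Cmax,ss on first dose: D_load = D_maint·R ≈ 380 × 1.33333 ≈ 506.67 mg.

507 mg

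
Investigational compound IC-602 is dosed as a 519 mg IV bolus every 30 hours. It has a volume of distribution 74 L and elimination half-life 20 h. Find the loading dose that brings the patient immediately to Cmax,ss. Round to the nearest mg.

f = (1/2)^(30/20) ≈ 0.353553; accumulation ratio R = 1/(1−f) ≈ 1.54692.
Loading dose to hit Cmax,ss on first dose: D_load = D_maint·R ≈ 519 × 1.54692 ≈ 802.85 mg.

803 mg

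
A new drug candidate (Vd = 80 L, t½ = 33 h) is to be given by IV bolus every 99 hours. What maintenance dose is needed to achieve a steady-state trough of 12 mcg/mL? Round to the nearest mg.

6720 mg

τ/t½ = 99/33 ≈ 3, so f = (1/2)^(99/33) ≈ 0.125000.
Cmin,ss = (D/Vd)·f/(1−f), so D = Cmin,ss·Vd·(1−f)/f.
D = 12 × 80 × (1−f)/f ≈ 12 × 80 × 7.00000 ≈ 6720.00 mg.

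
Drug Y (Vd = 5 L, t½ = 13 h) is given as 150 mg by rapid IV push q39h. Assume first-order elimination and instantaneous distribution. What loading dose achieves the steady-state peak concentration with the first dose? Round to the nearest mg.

171 mg

f = (1/2)^(39/13) ≈ 0.125000; accumulation ratio R = 1/(1−f) ≈ 1.14286.
Loading dose to hit Cmax,ss on first dose: D_load = D_maint·R ≈ 150 × 1.14286 ≈ 171.43 mg.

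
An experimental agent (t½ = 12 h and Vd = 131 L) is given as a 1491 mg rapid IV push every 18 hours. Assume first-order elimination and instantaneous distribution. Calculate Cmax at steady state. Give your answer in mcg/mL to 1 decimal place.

17.6 mcg/mL

Over one 18-h interval, 18/12 ≈ 1.5 half-lives elapse, leaving f ≈ 0.3536 of each dose.
Accumulation ratio R = 1/(1 − f) ≈ 1/0.6464 ≈ 1.5470.
Single-dose peak C₀ = D/Vd = 1491/131 ≈ 11.382 mcg/mL.
Steady-state peak Cmax,ss = C₀·R ≈ 11.382 × 1.5470 ≈ 17.608 mcg/mL.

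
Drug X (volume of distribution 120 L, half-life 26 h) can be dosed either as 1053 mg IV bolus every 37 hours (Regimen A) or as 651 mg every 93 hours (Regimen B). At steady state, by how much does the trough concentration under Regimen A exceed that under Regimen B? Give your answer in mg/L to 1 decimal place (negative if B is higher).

Regimen A: f = (1/2)^(37/26) ≈ 0.3729; Cmin,ss = (1053/120)·f/(1−f) ≈ 5.218 mg/L.
Regimen B: f = (1/2)^(93/26) ≈ 0.0838; Cmin,ss = (651/120)·f/(1−f) ≈ 0.496 mg/L.
Difference ≈ 5.218 − 0.496 ≈ 4.722 mg/L.

4.7 mg/L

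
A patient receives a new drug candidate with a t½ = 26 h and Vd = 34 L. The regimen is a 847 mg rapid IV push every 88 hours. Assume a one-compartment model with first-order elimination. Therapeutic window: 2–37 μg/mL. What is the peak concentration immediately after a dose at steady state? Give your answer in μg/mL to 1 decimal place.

27.5 μg/mL

k = ln2/t½ = ln2/26 ≈ 0.026660 h⁻¹; fraction remaining f = e^(−kτ) = e^(−0.026660×88) ≈ 0.0957.
At steady state, accumulation factor R = 1/(1 − e^(−kτ)) ≈ 1.1058.
Each bolus raises the concentration by D/Vd = 847/34 ≈ 24.912 μg/mL.
Cmax,ss = C₀/(1 − f) ≈ 24.912/0.9043 ≈ 27.548 μg/mL.
Peak 27.5 μg/mL vs MTC 37 μg/mL: below toxic threshold.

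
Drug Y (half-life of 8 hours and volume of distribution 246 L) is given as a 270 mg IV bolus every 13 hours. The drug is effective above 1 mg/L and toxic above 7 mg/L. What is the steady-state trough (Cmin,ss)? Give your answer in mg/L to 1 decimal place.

0.5 mg/L

Over one 13-h interval, 13/8 ≈ 1.625 half-lives elapse, leaving f ≈ 0.3242 of each dose.
Single-dose peak C₀ = D/Vd = 270/246 ≈ 1.098 mg/L.
Steady-state trough Cmin,ss = C₀·f/(1−f) ≈ 1.098 × 0.3242/0.6758 ≈ 0.527 mg/L.
Trough 0.5 mg/L vs MEC 1 mg/L: subtherapeutic.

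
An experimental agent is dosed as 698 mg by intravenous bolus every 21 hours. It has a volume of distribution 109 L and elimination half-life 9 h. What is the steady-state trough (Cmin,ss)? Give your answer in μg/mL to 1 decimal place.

τ/t½ = 21/9 ≈ 2.3333, so fraction remaining f = (1/2)^(21/9) ≈ 0.1984.
Single-dose peak C₀ = D/Vd = 698/109 ≈ 6.404 μg/mL.
Steady-state trough Cmin,ss = C₀·f/(1−f) ≈ 6.404 × 0.1984/0.8016 ≈ 1.585 μg/mL.

1.6 μg/mL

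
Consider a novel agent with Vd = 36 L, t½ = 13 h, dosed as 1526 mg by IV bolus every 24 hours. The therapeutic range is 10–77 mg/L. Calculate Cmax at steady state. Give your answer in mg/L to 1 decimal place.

τ/t½ = 24/13 ≈ 1.8462, so fraction remaining f = (1/2)^(24/13) ≈ 0.2781.
At steady state, accumulation factor R = 1/(1 − e^(−kτ)) ≈ 1.3852.
Single-dose peak C₀ = D/Vd = 1526/36 ≈ 42.389 mg/L.
Steady-state peak Cmax,ss = C₀·R ≈ 42.389 × 1.3852 ≈ 58.717 mg/L.
Peak 58.7 mg/L vs MTC 77 mg/L: below toxic threshold.

58.7 mg/L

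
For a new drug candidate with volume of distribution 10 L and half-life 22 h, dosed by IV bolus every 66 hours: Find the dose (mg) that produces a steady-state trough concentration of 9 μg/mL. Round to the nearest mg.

τ/t½ = 66/22 ≈ 3, so f = (1/2)^(66/22) ≈ 0.125000.
Cmin,ss = (D/Vd)·f/(1−f), so D = Cmin,ss·Vd·(1−f)/f.
D = 9 × 10 × (1−f)/f ≈ 9 × 10 × 7.00000 ≈ 630.00 mg.

630 mg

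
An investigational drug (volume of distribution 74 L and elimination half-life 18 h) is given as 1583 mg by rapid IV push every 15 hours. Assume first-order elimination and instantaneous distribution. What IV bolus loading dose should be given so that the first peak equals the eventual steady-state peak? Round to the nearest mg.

f = (1/2)^(15/18) ≈ 0.561231; accumulation ratio R = 1/(1−f) ≈ 2.27910.
Loading dose to hit Cmax,ss on first dose: D_load = D_maint·R ≈ 1583 × 2.27910 ≈ 3607.82 mg.

3608 mg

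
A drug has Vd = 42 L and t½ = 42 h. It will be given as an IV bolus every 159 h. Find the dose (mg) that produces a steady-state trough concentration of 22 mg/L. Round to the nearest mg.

11819 mg

τ/t½ = 159/42 ≈ 3.7857, so f = (1/2)^(159/42) ≈ 0.072508.
Cmin,ss = (D/Vd)·f/(1−f), so D = Cmin,ss·Vd·(1−f)/f.
D = 22 × 42 × (1−f)/f ≈ 22 × 42 × 12.79158 ≈ 11819.42 mg.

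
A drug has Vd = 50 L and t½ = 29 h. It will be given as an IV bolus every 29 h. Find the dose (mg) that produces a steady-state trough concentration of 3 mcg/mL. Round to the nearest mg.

150 mg

τ/t½ = 29/29 ≈ 1, so f = (1/2)^(29/29) ≈ 0.500000.
Cmin,ss = (D/Vd)·f/(1−f), so D = Cmin,ss·Vd·(1−f)/f.
D = 3 × 50 × (1−f)/f ≈ 3 × 50 × 1.00000 ≈ 150.00 mg.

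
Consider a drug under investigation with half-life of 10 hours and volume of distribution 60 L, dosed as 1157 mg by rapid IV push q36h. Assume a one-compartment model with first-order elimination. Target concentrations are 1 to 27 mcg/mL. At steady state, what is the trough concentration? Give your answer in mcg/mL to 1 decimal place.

k = ln2/t½ = ln2/10 ≈ 0.069315 h⁻¹; fraction remaining f = e^(−kτ) = e^(−0.069315×36) ≈ 0.0825.
At steady state, accumulation factor R = 1/(1 − e^(−kτ)) ≈ 1.0899.
Each bolus raises the concentration by D/Vd = 1157/60 ≈ 19.283 mcg/mL.
Cmax,ss = C₀/(1 − f) ≈ 19.283/0.9175 ≈ 21.017 mcg/mL.
One interval later, Cmin,ss = Cmax,ss·e^(−kτ) ≈ 21.017 × 0.0825 ≈ 1.734 mcg/mL.
Trough 1.7 mcg/mL vs MEC 1 mcg/mL: adequate.

1.7 mcg/mL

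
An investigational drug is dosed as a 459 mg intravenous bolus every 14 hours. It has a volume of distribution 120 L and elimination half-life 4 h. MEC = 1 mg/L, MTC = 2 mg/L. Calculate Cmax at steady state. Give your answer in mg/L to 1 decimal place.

4.2 mg/L

Over one 14-h interval, 14/4 ≈ 3.5 half-lives elapse, leaving f ≈ 0.0884 of each dose.
At steady state, accumulation factor R = 1/(1 − e^(−kτ)) ≈ 1.0970.
Each bolus raises the concentration by D/Vd = 459/120 ≈ 3.825 mg/L.
Steady-state peak Cmax,ss = C₀·R ≈ 3.825 × 1.0970 ≈ 4.196 mg/L.
Peak 4.2 mg/L vs MTC 2 mg/L: exceeds toxic threshold.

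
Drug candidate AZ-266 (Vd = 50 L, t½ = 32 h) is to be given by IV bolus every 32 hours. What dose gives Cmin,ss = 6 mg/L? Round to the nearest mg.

300 mg

τ/t½ = 32/32 ≈ 1, so f = (1/2)^(32/32) ≈ 0.500000.
Cmin,ss = (D/Vd)·f/(1−f), so D = Cmin,ss·Vd·(1−f)/f.
D = 6 × 50 × (1−f)/f ≈ 6 × 50 × 1.00000 ≈ 300.00 mg.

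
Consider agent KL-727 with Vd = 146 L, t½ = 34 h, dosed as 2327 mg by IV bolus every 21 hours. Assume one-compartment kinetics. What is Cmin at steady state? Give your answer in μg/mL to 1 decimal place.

k = ln2/t½ = ln2/34 ≈ 0.020387 h⁻¹; fraction remaining f = e^(−kτ) = e^(−0.020387×21) ≈ 0.6517.
Accumulation ratio R = 1/(1 − f) ≈ 1/0.3483 ≈ 2.8711.
Each bolus raises the concentration by D/Vd = 2327/146 ≈ 15.938 μg/mL.
Cmax,ss = C₀/(1 − f) ≈ 15.938/0.3483 ≈ 45.759 μg/mL.
One interval later, Cmin,ss = Cmax,ss·e^(−kτ) ≈ 45.759 × 0.6517 ≈ 29.821 μg/mL.

29.8 μg/mL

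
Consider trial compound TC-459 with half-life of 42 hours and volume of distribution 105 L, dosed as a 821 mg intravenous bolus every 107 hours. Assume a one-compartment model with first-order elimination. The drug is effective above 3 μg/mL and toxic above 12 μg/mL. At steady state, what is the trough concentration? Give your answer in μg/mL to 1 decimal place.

Over one 107-h interval, 107/42 ≈ 2.5476 half-lives elapse, leaving f ≈ 0.1710 of each dose.
Accumulation ratio R = 1/(1 − f) ≈ 1/0.8290 ≈ 1.2063.
Single-dose peak C₀ = D/Vd = 821/105 ≈ 7.819 μg/mL.
Cmax,ss = C₀/(1 − f) ≈ 7.819/0.8290 ≈ 9.432 μg/mL.
Steady-state trough Cmin,ss = Cmax,ss·f ≈ 9.432 × 0.1710 ≈ 1.613 μg/mL.
Trough 1.6 μg/mL vs MEC 3 μg/mL: subtherapeutic.

1.6 μg/mL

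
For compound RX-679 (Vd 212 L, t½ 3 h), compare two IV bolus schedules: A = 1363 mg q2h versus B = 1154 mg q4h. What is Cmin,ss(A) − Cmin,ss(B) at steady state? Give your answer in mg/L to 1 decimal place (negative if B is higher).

Regimen A: f = (1/2)^(2/3) ≈ 0.6300; Cmin,ss = (1363/212)·f/(1−f) ≈ 10.947 mg/L.
Regimen B: f = (1/2)^(4/3) ≈ 0.3969; Cmin,ss = (1154/212)·f/(1−f) ≈ 3.582 mg/L.
Difference ≈ 10.947 − 3.582 ≈ 7.365 mg/L.

7.4 mg/L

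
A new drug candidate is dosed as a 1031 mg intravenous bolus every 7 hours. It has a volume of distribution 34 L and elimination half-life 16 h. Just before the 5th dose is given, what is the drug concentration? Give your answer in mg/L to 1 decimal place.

f = (1/2)^(τ/t½) = (1/2)^(7/16) ≈ 0.7384.
C₀ = D/Vd = 1031/34 ≈ 30.324 mg/L.
Before the 5th dose, 4 doses have been given. Superposition: Cmin = C₀·(f + f² + … + f^4).
≈ 30.324 × (0.7384 + 0.5452 + 0.4026 + 0.2973) ≈ 30.324 × 1.9835 ≈ 60.148 mg/L.

60.1 mg/L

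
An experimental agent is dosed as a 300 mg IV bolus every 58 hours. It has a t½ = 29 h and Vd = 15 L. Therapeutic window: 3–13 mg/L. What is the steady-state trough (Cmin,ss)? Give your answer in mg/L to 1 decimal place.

The dosing interval is 2 half-lives, so f = 2^(−2) = 0.25.
At steady state, R = 1/(1 − 0.25) = 4/3.
Single-dose peak C₀ = D/Vd = 300/15 = 20 mg/L.
Steady-state peak Cmax,ss = C₀·R = 20 × 4/3 ≈ 26.667 mg/L.
Steady-state trough Cmin,ss = Cmax,ss·f ≈ 26.667 × 0.25 ≈ 6.667 mg/L.
Trough 6.7 mg/L vs MEC 3 mg/L: adequate.

6.7 mg/L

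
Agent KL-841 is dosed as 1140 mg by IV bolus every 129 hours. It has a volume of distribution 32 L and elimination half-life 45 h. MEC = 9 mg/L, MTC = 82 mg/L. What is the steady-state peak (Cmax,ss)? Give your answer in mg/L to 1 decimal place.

41.3 mg/L

Over one 129-h interval, 129/45 ≈ 2.8667 half-lives elapse, leaving f ≈ 0.1371 of each dose.
At steady state, accumulation factor R = 1/(1 − e^(−kτ)) ≈ 1.1589.
Single-dose peak C₀ = D/Vd = 1140/32 ≈ 35.625 mg/L.
Steady-state peak Cmax,ss = C₀·R ≈ 35.625 × 1.1589 ≈ 41.286 mg/L.
Peak 41.3 mg/L vs MTC 82 mg/L: below toxic threshold.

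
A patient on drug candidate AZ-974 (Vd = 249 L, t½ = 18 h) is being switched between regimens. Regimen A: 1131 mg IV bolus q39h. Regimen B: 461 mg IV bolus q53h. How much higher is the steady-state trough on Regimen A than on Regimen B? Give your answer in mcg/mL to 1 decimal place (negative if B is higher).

Regimen A: f = (1/2)^(39/18) ≈ 0.2227; Cmin,ss = (1131/249)·f/(1−f) ≈ 1.301 mcg/mL.
Regimen B: f = (1/2)^(53/18) ≈ 0.1299; Cmin,ss = (461/249)·f/(1−f) ≈ 0.276 mcg/mL.
Difference ≈ 1.301 − 0.276 ≈ 1.025 mcg/mL.

1.0 mcg/mL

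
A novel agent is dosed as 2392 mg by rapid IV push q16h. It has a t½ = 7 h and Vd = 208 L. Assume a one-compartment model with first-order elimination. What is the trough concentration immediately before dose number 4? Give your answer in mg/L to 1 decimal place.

f = (1/2)^(τ/t½) = (1/2)^(16/7) ≈ 0.2051.
C₀ = D/Vd = 2392/208 ≈ 11.500 mg/L.
Before the 4th dose, 3 doses have been given. Superposition: Cmin = C₀·(f + f² + … + f^3).
≈ 11.500 × (0.2051 + 0.0421 + 0.0086) ≈ 11.500 × 0.2558 ≈ 2.942 mg/L.

2.9 mg/L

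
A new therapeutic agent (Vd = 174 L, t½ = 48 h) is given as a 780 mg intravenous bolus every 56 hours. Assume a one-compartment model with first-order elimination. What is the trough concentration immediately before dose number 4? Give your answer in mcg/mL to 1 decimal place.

f = (1/2)^(τ/t½) = (1/2)^(56/48) ≈ 0.4454.
C₀ = D/Vd = 780/174 ≈ 4.483 mcg/mL.
Before the 4th dose, 3 doses have been given. Superposition: Cmin = C₀·(f + f² + … + f^3).
≈ 4.483 × (0.4454 + 0.1984 + 0.0884) ≈ 4.483 × 0.7322 ≈ 3.282 mcg/mL.

3.3 mcg/mL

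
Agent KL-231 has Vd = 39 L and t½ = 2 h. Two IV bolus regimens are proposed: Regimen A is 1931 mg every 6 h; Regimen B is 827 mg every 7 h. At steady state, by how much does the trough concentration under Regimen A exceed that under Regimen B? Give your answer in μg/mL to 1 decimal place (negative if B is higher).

Regimen A: f = (1/2)^(6/2) ≈ 0.1250; Cmin,ss = (1931/39)·f/(1−f) ≈ 7.073 μg/mL.
Regimen B: f = (1/2)^(7/2) ≈ 0.0884; Cmin,ss = (827/39)·f/(1−f) ≈ 2.056 μg/mL.
Difference ≈ 7.073 − 2.056 ≈ 5.017 μg/mL.

5.0 μg/mL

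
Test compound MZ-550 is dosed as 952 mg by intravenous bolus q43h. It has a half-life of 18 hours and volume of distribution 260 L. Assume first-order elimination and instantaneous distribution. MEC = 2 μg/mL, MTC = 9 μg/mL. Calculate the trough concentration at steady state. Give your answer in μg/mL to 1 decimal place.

0.9 μg/mL

Over one 43-h interval, 43/18 ≈ 2.3889 half-lives elapse, leaving f ≈ 0.1909 of each dose.
Each bolus raises the concentration by D/Vd = 952/260 ≈ 3.662 μg/mL.
Steady-state trough Cmin,ss = C₀·f/(1−f) ≈ 3.662 × 0.1909/0.8091 ≈ 0.864 μg/mL.
Trough 0.9 μg/mL vs MEC 2 μg/mL: subtherapeutic.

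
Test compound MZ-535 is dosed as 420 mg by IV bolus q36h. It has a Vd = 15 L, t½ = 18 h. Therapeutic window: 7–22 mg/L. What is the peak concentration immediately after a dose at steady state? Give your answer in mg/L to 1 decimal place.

37.3 mg/L

τ = 36 h = 2 half-lives, so f = (1/2)^2 = 0.25.
Accumulation ratio R = 1/(1 − f) = 1/0.75 = 4/3.
Single-dose peak C₀ = D/Vd = 420/15 = 28 mg/L.
Steady-state peak Cmax,ss = C₀·R = 28 × 4/3 ≈ 37.333 mg/L.
Peak 37.3 mg/L vs MTC 22 mg/L: exceeds toxic threshold.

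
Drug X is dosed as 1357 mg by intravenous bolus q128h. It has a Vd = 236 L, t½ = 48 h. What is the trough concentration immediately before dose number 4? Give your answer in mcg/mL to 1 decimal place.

1.1 mcg/mL

f = (1/2)^(τ/t½) = (1/2)^(128/48) ≈ 0.1575.
C₀ = D/Vd = 1357/236 ≈ 5.750 mcg/mL.
Before the 4th dose, 3 doses have been given. Superposition: Cmin = C₀·(f + f² + … + f^3).
≈ 5.750 × (0.1575 + 0.0248 + 0.0039) ≈ 5.750 × 0.1862 ≈ 1.071 mcg/mL.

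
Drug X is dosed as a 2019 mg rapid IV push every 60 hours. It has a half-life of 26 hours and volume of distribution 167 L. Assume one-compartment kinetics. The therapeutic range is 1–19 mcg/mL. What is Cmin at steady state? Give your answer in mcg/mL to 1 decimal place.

Over one 60-h interval, 60/26 ≈ 2.3077 half-lives elapse, leaving f ≈ 0.2020 of each dose.
Accumulation ratio R = 1/(1 − f) ≈ 1/0.7980 ≈ 1.2531.
Single-dose peak C₀ = D/Vd = 2019/167 ≈ 12.090 mcg/mL.
Cmax,ss = C₀/(1 − f) ≈ 12.090/0.7980 ≈ 15.150 mcg/mL.
One interval later, Cmin,ss = Cmax,ss·e^(−kτ) ≈ 15.150 × 0.2020 ≈ 3.060 mcg/mL.
Trough 3.1 mcg/mL vs MEC 1 mcg/mL: adequate.

3.1 mcg/mL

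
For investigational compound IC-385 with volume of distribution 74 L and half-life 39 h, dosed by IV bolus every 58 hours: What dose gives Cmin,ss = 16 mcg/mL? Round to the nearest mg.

τ/t½ = 58/39 ≈ 1.4872, so f = (1/2)^(58/39) ≈ 0.356709.
Cmin,ss = (D/Vd)·f/(1−f), so D = Cmin,ss·Vd·(1−f)/f.
D = 16 × 74 × (1−f)/f ≈ 16 × 74 × 1.80341 ≈ 2135.24 mg.

2135 mg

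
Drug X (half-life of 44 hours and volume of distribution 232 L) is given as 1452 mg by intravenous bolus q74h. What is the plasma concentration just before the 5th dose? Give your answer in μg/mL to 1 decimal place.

2.8 μg/mL

f = (1/2)^(τ/t½) = (1/2)^(74/44) ≈ 0.3117.
C₀ = D/Vd = 1452/232 ≈ 6.259 μg/mL.
Before the 5th dose, 4 doses have been given. Superposition: Cmin = C₀·(f + f² + … + f^4).
≈ 6.259 × (0.3117 + 0.0972 + 0.0303 + 0.0094) ≈ 6.259 × 0.4486 ≈ 2.808 μg/mL.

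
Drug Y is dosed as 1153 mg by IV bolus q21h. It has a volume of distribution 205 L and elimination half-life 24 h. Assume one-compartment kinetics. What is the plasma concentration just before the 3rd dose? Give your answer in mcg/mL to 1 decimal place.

f = (1/2)^(τ/t½) = (1/2)^(21/24) ≈ 0.5453.
C₀ = D/Vd = 1153/205 ≈ 5.624 mcg/mL.
Before the 3rd dose, 2 doses have been given. Superposition: Cmin = C₀·(f + f²).
≈ 5.624 × (0.5453 + 0.2974) ≈ 5.624 × 0.8427 ≈ 4.739 mcg/mL.

4.7 mcg/mL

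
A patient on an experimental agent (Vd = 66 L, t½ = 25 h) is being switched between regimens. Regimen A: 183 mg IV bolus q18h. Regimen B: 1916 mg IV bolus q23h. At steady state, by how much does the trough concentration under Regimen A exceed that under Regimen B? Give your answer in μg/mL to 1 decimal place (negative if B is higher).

Regimen A: f = (1/2)^(18/25) ≈ 0.6071; Cmin,ss = (183/66)·f/(1−f) ≈ 4.284 μg/mL.
Regimen B: f = (1/2)^(23/25) ≈ 0.5285; Cmin,ss = (1916/66)·f/(1−f) ≈ 32.540 μg/mL.
Difference ≈ 4.284 − 32.540 ≈ -28.256 μg/mL.

-28.3 μg/mL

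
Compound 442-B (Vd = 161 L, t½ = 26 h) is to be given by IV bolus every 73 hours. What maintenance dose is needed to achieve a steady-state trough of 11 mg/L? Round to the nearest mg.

τ/t½ = 73/26 ≈ 2.8077, so f = (1/2)^(73/26) ≈ 0.142824.
Cmin,ss = (D/Vd)·f/(1−f), so D = Cmin,ss·Vd·(1−f)/f.
D = 11 × 161 × (1−f)/f ≈ 11 × 161 × 6.00162 ≈ 10628.87 mg.

10629 mg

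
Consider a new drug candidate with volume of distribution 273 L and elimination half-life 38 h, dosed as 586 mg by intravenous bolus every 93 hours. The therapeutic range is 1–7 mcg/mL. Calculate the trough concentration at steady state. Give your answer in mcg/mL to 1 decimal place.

Over one 93-h interval, 93/38 ≈ 2.4474 half-lives elapse, leaving f ≈ 0.1833 of each dose.
Accumulation ratio R = 1/(1 − f) ≈ 1/0.8167 ≈ 1.2244.
Single-dose peak C₀ = D/Vd = 586/273 ≈ 2.147 mcg/mL.
Steady-state peak Cmax,ss = C₀·R ≈ 2.147 × 1.2244 ≈ 2.629 mcg/mL.
One interval later, Cmin,ss = Cmax,ss·e^(−kτ) ≈ 2.629 × 0.1833 ≈ 0.482 mcg/mL.
Trough 0.5 mcg/mL vs MEC 1 mcg/mL: subtherapeutic.

0.5 mcg/mL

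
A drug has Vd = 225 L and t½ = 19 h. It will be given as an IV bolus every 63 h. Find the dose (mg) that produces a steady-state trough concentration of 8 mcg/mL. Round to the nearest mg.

τ/t½ = 63/19 ≈ 3.3158, so f = (1/2)^(63/19) ≈ 0.100426.
Cmin,ss = (D/Vd)·f/(1−f), so D = Cmin,ss·Vd·(1−f)/f.
D = 8 × 225 × (1−f)/f ≈ 8 × 225 × 8.95758 ≈ 16123.64 mg.

16124 mg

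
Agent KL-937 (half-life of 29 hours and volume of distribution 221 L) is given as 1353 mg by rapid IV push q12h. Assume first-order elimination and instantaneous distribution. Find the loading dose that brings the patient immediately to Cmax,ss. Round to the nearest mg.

f = (1/2)^(12/29) ≈ 0.750647; accumulation ratio R = 1/(1−f) ≈ 4.01038.
Loading dose to hit Cmax,ss on first dose: D_load = D_maint·R ≈ 1353 × 4.01038 ≈ 5426.04 mg.

5426 mg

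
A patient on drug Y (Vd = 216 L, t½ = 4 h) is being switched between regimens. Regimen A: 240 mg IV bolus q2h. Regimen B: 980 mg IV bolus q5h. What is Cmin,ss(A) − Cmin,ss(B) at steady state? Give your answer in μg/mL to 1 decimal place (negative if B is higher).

Regimen A: f = (1/2)^(2/4) ≈ 0.7071; Cmin,ss = (240/216)·f/(1−f) ≈ 2.682 μg/mL.
Regimen B: f = (1/2)^(5/4) ≈ 0.4204; Cmin,ss = (980/216)·f/(1−f) ≈ 3.291 μg/mL.
Difference ≈ 2.682 − 3.291 ≈ -0.609 μg/mL.

-0.6 μg/mL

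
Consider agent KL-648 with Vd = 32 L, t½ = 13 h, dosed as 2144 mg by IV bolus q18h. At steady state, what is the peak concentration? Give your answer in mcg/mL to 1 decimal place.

108.6 mcg/mL

Over one 18-h interval, 18/13 ≈ 1.3846 half-lives elapse, leaving f ≈ 0.3830 of each dose.
Accumulation ratio R = 1/(1 − f) ≈ 1/0.6170 ≈ 1.6207.
Single-dose peak C₀ = D/Vd = 2144/32 ≈ 67.000 mcg/mL.
Cmax,ss = C₀/(1 − f) ≈ 67.000/0.6170 ≈ 108.590 mcg/mL.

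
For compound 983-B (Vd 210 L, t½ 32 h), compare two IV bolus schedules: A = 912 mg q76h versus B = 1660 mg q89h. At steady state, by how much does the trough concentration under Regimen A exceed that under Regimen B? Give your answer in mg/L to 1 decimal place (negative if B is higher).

-0.3 mg/L

Regimen A: f = (1/2)^(76/32) ≈ 0.1928; Cmin,ss = (912/210)·f/(1−f) ≈ 1.037 mg/L.
Regimen B: f = (1/2)^(89/32) ≈ 0.1455; Cmin,ss = (1660/210)·f/(1−f) ≈ 1.346 mg/L.
Difference ≈ 1.037 − 1.346 ≈ -0.309 mg/L.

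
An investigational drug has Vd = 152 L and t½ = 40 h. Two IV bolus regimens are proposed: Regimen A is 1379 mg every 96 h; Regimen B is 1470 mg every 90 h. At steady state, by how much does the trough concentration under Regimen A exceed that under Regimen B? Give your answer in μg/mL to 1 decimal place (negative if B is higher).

-0.5 μg/mL

Regimen A: f = (1/2)^(96/40) ≈ 0.1895; Cmin,ss = (1379/152)·f/(1−f) ≈ 2.121 μg/mL.
Regimen B: f = (1/2)^(90/40) ≈ 0.2102; Cmin,ss = (1470/152)·f/(1−f) ≈ 2.574 μg/mL.
Difference ≈ 2.121 − 2.574 ≈ -0.453 μg/mL.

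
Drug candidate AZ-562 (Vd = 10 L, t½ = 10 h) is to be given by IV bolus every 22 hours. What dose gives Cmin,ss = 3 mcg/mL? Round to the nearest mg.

108 mg

τ/t½ = 22/10 ≈ 2.2, so f = (1/2)^(22/10) ≈ 0.217638.
Cmin,ss = (D/Vd)·f/(1−f), so D = Cmin,ss·Vd·(1−f)/f.
D = 3 × 10 × (1−f)/f ≈ 3 × 10 × 3.59479 ≈ 107.84 mg.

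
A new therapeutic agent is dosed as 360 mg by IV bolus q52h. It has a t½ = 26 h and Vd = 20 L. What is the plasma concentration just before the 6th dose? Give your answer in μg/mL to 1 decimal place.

6.0 μg/mL

f = (1/2)^(τ/t½) = (1/2)^(52/26) ≈ 0.2500.
C₀ = D/Vd = 360/20 ≈ 18.000 μg/mL.
Before the 6th dose, 5 doses have been given. Superposition: Cmin = C₀·(f + f² + … + f^5).
≈ 18.000 × (0.2500 + 0.0625 + 0.0156 + 0.0039 + 0.0010) ≈ 18.000 × 0.3330 ≈ 5.994 μg/mL.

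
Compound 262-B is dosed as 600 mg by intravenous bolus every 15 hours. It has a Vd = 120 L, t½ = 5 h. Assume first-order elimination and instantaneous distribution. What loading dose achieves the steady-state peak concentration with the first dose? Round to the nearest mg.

f = (1/2)^(15/5) ≈ 0.125000; accumulation ratio R = 1/(1−f) ≈ 1.14286.
Loading dose to hit Cmax,ss on first dose: D_load = D_maint·R ≈ 600 × 1.14286 ≈ 685.72 mg.

686 mg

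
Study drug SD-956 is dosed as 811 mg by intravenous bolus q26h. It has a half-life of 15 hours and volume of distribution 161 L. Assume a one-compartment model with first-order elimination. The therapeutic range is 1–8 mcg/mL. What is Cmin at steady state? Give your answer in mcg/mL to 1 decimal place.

2.2 mcg/mL

Over one 26-h interval, 26/15 ≈ 1.7333 half-lives elapse, leaving f ≈ 0.3008 of each dose.
Accumulation ratio R = 1/(1 − f) ≈ 1/0.6992 ≈ 1.4302.
Single-dose peak C₀ = D/Vd = 811/161 ≈ 5.037 mcg/mL.
Cmax,ss = C₀/(1 − f) ≈ 5.037/0.6992 ≈ 7.204 mcg/mL.
Steady-state trough Cmin,ss = Cmax,ss·f ≈ 7.204 × 0.3008 ≈ 2.167 mcg/mL.
Trough 2.2 mcg/mL vs MEC 1 mcg/mL: adequate.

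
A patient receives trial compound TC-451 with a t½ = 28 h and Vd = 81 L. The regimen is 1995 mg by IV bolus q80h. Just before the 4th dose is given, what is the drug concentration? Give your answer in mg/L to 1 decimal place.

3.9 mg/L

f = (1/2)^(τ/t½) = (1/2)^(80/28) ≈ 0.1380.
C₀ = D/Vd = 1995/81 ≈ 24.630 mg/L.
Before the 4th dose, 3 doses have been given. Superposition: Cmin = C₀·(f + f² + … + f^3).
≈ 24.630 × (0.1380 + 0.0190 + 0.0026) ≈ 24.630 × 0.1596 ≈ 3.931 mg/L.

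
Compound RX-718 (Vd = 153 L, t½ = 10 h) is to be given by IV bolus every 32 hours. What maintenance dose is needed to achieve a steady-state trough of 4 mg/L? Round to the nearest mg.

τ/t½ = 32/10 ≈ 3.2, so f = (1/2)^(32/10) ≈ 0.108819.
Cmin,ss = (D/Vd)·f/(1−f), so D = Cmin,ss·Vd·(1−f)/f.
D = 4 × 153 × (1−f)/f ≈ 4 × 153 × 8.18957 ≈ 5012.02 mg.

5012 mg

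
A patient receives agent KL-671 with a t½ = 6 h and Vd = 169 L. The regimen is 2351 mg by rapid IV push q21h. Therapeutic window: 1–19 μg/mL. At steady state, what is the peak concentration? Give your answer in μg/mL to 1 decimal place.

15.3 μg/mL

k = ln2/t½ = ln2/6 ≈ 0.115525 h⁻¹; fraction remaining f = e^(−kτ) = e^(−0.115525×21) ≈ 0.0884.
Accumulation ratio R = 1/(1 − f) ≈ 1/0.9116 ≈ 1.0970.
Each bolus raises the concentration by D/Vd = 2351/169 ≈ 13.911 μg/mL.
Steady-state peak Cmax,ss = C₀·R ≈ 13.911 × 1.0970 ≈ 15.260 μg/mL.
Peak 15.3 μg/mL vs MTC 19 μg/mL: below toxic threshold.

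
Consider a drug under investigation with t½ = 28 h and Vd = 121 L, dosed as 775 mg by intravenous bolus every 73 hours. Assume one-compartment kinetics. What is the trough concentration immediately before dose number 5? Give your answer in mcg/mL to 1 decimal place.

1.3 mcg/mL

f = (1/2)^(τ/t½) = (1/2)^(73/28) ≈ 0.1641.
C₀ = D/Vd = 775/121 ≈ 6.405 mcg/mL.
Before the 5th dose, 4 doses have been given. Superposition: Cmin = C₀·(f + f² + … + f^4).
≈ 6.405 × (0.1641 + 0.0269 + 0.0044 + 0.0007) ≈ 6.405 × 0.1961 ≈ 1.256 mcg/mL.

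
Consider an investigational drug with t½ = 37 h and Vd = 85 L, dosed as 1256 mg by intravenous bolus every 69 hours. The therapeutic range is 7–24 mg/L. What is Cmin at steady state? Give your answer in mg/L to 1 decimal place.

5.6 mg/L

Over one 69-h interval, 69/37 ≈ 1.8649 half-lives elapse, leaving f ≈ 0.2745 of each dose.
Accumulation ratio R = 1/(1 − f) ≈ 1/0.7255 ≈ 1.3784.
Each bolus raises the concentration by D/Vd = 1256/85 ≈ 14.776 mg/L.
Cmax,ss = C₀/(1 − f) ≈ 14.776/0.7255 ≈ 20.367 mg/L.
One interval later, Cmin,ss = Cmax,ss·e^(−kτ) ≈ 20.367 × 0.2745 ≈ 5.591 mg/L.
Trough 5.6 mg/L vs MEC 7 mg/L: subtherapeutic.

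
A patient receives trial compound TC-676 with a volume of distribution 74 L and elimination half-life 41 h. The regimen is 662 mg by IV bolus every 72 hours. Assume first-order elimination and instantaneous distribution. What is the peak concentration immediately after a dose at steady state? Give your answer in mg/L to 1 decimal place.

k = ln2/t½ = ln2/41 ≈ 0.016906 h⁻¹; fraction remaining f = e^(−kτ) = e^(−0.016906×72) ≈ 0.2960.
At steady state, accumulation factor R = 1/(1 − e^(−kτ)) ≈ 1.4205.
Single-dose peak C₀ = D/Vd = 662/74 ≈ 8.946 mg/L.
Steady-state peak Cmax,ss = C₀·R ≈ 8.946 × 1.4205 ≈ 12.708 mg/L.

12.7 mg/L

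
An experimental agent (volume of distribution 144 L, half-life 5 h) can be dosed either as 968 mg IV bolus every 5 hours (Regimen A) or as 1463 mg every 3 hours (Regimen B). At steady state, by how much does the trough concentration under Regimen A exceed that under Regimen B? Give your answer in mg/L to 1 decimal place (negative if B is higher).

Regimen A: f = (1/2)^(5/5) ≈ 0.5000; Cmin,ss = (968/144)·f/(1−f) ≈ 6.722 mg/L.
Regimen B: f = (1/2)^(3/5) ≈ 0.6598; Cmin,ss = (1463/144)·f/(1−f) ≈ 19.704 mg/L.
Difference ≈ 6.722 − 19.704 ≈ -12.982 mg/L.

-13.0 mg/L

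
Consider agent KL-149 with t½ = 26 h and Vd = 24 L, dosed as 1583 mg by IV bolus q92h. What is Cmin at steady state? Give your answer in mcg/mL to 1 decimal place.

6.2 mcg/mL

τ/t½ = 92/26 ≈ 3.5385, so fraction remaining f = (1/2)^(92/26) ≈ 0.0861.
At steady state, accumulation factor R = 1/(1 − e^(−kτ)) ≈ 1.0942.
Each bolus raises the concentration by D/Vd = 1583/24 ≈ 65.958 mcg/mL.
Cmax,ss = C₀/(1 − f) ≈ 65.958/0.9139 ≈ 72.172 mcg/mL.
Steady-state trough Cmin,ss = Cmax,ss·f ≈ 72.172 × 0.0861 ≈ 6.214 mcg/mL.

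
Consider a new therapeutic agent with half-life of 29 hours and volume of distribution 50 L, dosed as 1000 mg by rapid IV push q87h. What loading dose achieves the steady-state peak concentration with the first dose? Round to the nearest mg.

f = (1/2)^(87/29) ≈ 0.125000; accumulation ratio R = 1/(1−f) ≈ 1.14286.
Loading dose to hit Cmax,ss on first dose: D_load = D_maint·R ≈ 1000 × 1.14286 ≈ 1142.86 mg.

1143 mg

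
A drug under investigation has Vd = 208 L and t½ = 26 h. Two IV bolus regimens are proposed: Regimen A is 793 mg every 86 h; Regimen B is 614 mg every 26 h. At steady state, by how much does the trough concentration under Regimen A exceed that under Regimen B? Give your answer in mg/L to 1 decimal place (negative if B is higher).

-2.5 mg/L

Regimen A: f = (1/2)^(86/26) ≈ 0.1010; Cmin,ss = (793/208)·f/(1−f) ≈ 0.428 mg/L.
Regimen B: f = (1/2)^(26/26) ≈ 0.5000; Cmin,ss = (614/208)·f/(1−f) ≈ 2.952 mg/L.
Difference ≈ 0.428 − 2.952 ≈ -2.524 mg/L.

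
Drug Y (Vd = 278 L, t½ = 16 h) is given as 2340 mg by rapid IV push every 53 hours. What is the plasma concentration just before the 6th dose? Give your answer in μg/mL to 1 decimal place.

0.9 μg/mL

f = (1/2)^(τ/t½) = (1/2)^(53/16) ≈ 0.1007.
C₀ = D/Vd = 2340/278 ≈ 8.417 μg/mL.
Before the 6th dose, 5 doses have been given. Superposition: Cmin = C₀·(f + f² + … + f^5).
≈ 8.417 × (0.1007 + 0.0101 + 0.0010 + 0.0001 + 0.0000) ≈ 8.417 × 0.1119 ≈ 0.942 μg/mL.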